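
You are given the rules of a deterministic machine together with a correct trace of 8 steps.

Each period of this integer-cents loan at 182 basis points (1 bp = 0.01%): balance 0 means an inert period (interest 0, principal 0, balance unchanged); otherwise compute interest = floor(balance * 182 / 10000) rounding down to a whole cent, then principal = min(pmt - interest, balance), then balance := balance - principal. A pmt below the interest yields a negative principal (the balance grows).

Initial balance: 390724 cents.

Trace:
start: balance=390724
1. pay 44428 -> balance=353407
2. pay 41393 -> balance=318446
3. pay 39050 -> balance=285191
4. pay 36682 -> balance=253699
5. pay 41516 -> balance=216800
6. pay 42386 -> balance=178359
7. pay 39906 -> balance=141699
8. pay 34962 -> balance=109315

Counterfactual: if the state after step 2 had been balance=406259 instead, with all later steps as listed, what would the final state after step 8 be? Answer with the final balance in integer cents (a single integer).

state after step 2 := balance=406259
3. pay 39050 -> balance=374602
4. pay 36682 -> balance=344737
5. pay 41516 -> balance=309495
6. pay 42386 -> balance=272741
7. pay 39906 -> balance=237798
8. pay 34962 -> balance=207163

207163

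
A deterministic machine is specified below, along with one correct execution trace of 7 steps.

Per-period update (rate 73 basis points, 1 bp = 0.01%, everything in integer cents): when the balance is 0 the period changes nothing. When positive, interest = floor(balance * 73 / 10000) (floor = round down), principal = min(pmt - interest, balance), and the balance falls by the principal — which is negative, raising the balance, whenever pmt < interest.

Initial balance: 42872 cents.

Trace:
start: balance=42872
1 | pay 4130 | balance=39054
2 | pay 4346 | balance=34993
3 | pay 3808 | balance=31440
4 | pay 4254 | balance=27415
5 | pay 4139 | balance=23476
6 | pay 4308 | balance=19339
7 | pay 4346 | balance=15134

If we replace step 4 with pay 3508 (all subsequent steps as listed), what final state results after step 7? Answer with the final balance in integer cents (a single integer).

(re-executing from step 4 with the substitution; state before step 4: balance=31440)
4 | pay 3508 | balance=28161
5 | pay 4139 | balance=24227
6 | pay 4308 | balance=20095
7 | pay 4346 | balance=15895

15895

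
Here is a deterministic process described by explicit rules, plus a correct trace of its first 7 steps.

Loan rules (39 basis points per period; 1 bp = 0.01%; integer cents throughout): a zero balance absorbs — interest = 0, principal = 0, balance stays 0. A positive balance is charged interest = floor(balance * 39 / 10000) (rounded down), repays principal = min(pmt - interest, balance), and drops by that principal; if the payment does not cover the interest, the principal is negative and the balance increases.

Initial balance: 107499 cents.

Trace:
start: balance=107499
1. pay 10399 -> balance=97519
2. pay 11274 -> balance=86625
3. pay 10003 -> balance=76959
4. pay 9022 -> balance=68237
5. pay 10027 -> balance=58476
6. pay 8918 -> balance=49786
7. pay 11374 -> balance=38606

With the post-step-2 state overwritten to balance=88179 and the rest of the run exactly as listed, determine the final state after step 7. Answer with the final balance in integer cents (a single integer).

state after step 2 := balance=88179
3. pay 10003 -> balance=78519
4. pay 9022 -> balance=69803
5. pay 10027 -> balance=60048
6. pay 8918 -> balance=51364
7. pay 11374 -> balance=40190

40190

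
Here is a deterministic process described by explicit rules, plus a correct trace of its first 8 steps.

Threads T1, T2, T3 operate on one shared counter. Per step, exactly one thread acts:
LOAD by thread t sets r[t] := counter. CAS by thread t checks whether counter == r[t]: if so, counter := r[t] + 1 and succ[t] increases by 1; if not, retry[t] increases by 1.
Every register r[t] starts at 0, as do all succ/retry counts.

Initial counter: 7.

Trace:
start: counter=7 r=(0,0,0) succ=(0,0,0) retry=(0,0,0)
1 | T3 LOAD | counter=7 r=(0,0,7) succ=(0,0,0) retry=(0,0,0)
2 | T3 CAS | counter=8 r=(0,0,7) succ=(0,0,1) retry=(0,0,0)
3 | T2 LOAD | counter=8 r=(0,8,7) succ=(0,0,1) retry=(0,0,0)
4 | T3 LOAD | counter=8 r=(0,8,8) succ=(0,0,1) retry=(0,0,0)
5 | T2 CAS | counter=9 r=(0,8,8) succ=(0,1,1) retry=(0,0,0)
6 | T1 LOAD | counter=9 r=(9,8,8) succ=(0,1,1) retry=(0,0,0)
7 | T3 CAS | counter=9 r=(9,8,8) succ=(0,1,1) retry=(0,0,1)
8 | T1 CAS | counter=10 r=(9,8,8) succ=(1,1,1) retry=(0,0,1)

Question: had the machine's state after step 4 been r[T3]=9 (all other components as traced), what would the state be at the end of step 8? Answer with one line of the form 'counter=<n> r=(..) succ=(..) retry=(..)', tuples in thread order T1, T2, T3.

state after step 4 := counter=8 r=(0,8,9) succ=(0,0,1) retry=(0,0,0)
5 | T2 CAS | counter=9 r=(0,8,9) succ=(0,1,1) retry=(0,0,0)
6 | T1 LOAD | counter=9 r=(9,8,9) succ=(0,1,1) retry=(0,0,0)
7 | T3 CAS | counter=10 r=(9,8,9) succ=(0,1,2) retry=(0,0,0)
8 | T1 CAS | counter=10 r=(9,8,9) succ=(0,1,2) retry=(1,0,0)

counter=10 r=(9,8,9) succ=(0,1,2) retry=(1,0,0)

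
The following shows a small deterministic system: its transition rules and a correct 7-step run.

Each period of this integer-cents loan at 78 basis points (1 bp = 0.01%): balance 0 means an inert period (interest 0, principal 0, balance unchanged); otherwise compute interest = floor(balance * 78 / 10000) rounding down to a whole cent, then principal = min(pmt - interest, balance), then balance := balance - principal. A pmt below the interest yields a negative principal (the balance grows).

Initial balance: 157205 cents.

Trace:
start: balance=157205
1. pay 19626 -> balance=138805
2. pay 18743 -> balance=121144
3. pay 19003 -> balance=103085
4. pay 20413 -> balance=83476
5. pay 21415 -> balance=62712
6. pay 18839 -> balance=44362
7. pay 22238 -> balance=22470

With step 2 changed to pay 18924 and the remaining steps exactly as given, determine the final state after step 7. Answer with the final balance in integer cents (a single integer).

(re-executing from step 2 with the substitution; state before step 2: balance=138805)
2. pay 18924 -> balance=120963
3. pay 19003 -> balance=102903
4. pay 20413 -> balance=83292
5. pay 21415 -> balance=62526
6. pay 18839 -> balance=44174
7. pay 22238 -> balance=22280

22280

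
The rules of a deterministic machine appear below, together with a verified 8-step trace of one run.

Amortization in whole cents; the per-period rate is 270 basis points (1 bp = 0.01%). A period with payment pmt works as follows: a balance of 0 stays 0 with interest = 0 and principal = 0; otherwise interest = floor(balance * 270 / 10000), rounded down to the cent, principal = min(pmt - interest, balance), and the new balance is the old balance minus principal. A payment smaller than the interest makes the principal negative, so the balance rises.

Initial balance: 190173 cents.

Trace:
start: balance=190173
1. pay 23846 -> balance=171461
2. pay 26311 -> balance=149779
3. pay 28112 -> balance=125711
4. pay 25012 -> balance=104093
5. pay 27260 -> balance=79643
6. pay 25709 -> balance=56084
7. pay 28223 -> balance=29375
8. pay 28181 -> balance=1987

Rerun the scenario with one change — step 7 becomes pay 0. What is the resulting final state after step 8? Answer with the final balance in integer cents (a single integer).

30972

(re-executing from step 7 with the substitution; state before step 7: balance=56084)
7. pay 0 -> balance=57598
8. pay 28181 -> balance=30972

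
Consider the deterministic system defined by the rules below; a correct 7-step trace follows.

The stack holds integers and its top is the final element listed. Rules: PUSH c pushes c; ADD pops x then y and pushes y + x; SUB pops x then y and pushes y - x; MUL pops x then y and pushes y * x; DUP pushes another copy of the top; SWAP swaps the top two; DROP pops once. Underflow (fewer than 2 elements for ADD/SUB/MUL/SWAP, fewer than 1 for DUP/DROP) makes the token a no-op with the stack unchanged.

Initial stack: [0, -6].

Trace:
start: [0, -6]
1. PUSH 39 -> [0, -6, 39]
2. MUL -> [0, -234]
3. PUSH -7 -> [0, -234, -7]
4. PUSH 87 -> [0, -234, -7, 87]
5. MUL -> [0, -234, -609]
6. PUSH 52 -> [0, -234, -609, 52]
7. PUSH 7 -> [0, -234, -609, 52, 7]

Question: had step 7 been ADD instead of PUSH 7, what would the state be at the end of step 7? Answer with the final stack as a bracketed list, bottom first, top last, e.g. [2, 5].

[0, -234, -557]

(re-executing from step 7 with the substitution; state before step 7: [0, -234, -609, 52])
7. ADD -> [0, -234, -557]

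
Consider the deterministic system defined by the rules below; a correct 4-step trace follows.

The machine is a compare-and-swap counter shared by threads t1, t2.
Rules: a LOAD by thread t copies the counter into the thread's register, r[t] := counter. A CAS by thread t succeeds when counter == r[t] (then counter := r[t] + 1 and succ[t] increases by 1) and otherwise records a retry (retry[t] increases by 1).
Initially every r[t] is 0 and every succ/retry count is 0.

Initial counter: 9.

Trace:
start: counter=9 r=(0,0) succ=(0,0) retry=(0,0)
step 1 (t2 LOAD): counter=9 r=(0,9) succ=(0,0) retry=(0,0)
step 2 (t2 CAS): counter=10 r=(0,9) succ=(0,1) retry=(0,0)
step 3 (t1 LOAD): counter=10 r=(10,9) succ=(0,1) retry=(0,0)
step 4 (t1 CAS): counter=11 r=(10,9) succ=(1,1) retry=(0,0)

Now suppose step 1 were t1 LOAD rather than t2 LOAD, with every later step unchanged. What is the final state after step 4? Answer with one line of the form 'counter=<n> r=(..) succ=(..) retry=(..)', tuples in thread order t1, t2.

(re-executing from step 1 with the substitution; state before step 1: counter=9 r=(0,0) succ=(0,0) retry=(0,0))
step 1 (t1 LOAD): counter=9 r=(9,0) succ=(0,0) retry=(0,0)
step 2 (t2 CAS): counter=9 r=(9,0) succ=(0,0) retry=(0,1)
step 3 (t1 LOAD): counter=9 r=(9,0) succ=(0,0) retry=(0,1)
step 4 (t1 CAS): counter=10 r=(9,0) succ=(1,0) retry=(0,1)

counter=10 r=(9,0) succ=(1,0) retry=(0,1)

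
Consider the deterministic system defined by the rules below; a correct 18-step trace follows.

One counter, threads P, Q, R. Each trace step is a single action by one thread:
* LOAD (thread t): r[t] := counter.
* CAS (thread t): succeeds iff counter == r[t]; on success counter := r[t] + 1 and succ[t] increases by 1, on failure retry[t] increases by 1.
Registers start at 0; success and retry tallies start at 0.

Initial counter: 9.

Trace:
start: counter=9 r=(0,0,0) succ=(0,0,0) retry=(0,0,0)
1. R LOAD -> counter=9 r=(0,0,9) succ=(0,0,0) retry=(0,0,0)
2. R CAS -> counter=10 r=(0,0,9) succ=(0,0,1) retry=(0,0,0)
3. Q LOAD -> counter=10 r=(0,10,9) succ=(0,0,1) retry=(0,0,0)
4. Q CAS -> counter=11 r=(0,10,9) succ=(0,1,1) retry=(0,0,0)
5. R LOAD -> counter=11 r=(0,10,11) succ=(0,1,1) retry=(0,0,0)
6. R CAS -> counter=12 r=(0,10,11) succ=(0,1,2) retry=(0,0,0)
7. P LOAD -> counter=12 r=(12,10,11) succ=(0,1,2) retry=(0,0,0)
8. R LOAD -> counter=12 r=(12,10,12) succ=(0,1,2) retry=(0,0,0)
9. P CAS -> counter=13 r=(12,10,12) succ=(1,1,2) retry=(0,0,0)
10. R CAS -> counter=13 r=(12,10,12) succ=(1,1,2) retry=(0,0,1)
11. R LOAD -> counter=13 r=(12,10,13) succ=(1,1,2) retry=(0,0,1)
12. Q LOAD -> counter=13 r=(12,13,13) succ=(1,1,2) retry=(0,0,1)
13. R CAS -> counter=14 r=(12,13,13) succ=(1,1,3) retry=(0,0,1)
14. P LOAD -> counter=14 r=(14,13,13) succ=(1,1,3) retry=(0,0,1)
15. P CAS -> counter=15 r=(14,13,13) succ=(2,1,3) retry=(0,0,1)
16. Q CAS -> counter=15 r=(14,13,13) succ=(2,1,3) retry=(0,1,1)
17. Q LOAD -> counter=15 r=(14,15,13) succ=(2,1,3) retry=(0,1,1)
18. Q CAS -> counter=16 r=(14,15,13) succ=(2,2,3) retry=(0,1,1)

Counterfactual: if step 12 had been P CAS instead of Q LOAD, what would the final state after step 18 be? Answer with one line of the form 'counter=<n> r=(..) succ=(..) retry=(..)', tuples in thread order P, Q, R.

counter=16 r=(14,15,13) succ=(2,2,3) retry=(1,1,1)

(re-executing from step 12 with the substitution; state before step 12: counter=13 r=(12,10,13) succ=(1,1,2) retry=(0,0,1))
12. P CAS -> counter=13 r=(12,10,13) succ=(1,1,2) retry=(1,0,1)
13. R CAS -> counter=14 r=(12,10,13) succ=(1,1,3) retry=(1,0,1)
14. P LOAD -> counter=14 r=(14,10,13) succ=(1,1,3) retry=(1,0,1)
15. P CAS -> counter=15 r=(14,10,13) succ=(2,1,3) retry=(1,0,1)
16. Q CAS -> counter=15 r=(14,10,13) succ=(2,1,3) retry=(1,1,1)
17. Q LOAD -> counter=15 r=(14,15,13) succ=(2,1,3) retry=(1,1,1)
18. Q CAS -> counter=16 r=(14,15,13) succ=(2,2,3) retry=(1,1,1)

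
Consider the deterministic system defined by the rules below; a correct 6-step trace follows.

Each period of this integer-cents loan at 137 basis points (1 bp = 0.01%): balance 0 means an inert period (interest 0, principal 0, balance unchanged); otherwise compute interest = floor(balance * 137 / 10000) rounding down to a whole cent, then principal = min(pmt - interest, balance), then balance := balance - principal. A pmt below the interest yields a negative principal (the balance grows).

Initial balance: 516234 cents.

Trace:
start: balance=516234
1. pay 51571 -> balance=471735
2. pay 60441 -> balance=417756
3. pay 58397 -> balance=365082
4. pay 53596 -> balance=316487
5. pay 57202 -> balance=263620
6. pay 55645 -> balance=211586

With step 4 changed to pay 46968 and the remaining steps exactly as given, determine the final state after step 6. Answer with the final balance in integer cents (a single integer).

(re-executing from step 4 with the substitution; state before step 4: balance=365082)
4. pay 46968 -> balance=323115
5. pay 57202 -> balance=270339
6. pay 55645 -> balance=218397

218397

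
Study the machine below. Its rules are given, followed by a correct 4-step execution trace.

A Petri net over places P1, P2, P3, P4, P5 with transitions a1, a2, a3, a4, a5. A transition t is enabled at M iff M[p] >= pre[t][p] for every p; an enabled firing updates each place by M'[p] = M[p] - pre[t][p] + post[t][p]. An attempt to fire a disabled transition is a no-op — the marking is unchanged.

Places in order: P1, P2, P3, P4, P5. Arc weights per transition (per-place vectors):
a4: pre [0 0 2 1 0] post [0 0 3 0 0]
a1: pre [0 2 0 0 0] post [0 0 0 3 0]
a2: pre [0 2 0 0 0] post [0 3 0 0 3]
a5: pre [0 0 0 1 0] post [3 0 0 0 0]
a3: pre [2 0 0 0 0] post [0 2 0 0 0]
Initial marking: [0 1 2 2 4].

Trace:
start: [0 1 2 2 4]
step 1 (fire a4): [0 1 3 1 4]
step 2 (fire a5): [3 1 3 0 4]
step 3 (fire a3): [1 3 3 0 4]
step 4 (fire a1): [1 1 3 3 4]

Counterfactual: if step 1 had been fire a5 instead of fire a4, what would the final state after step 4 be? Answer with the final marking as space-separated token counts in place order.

(re-executing from step 1 with the substitution; state before step 1: [0 1 2 2 4])
step 1 (fire a5): [3 1 2 1 4]
step 2 (fire a5): [6 1 2 0 4]
step 3 (fire a3): [4 3 2 0 4]
step 4 (fire a1): [4 1 2 3 4]

4 1 2 3 4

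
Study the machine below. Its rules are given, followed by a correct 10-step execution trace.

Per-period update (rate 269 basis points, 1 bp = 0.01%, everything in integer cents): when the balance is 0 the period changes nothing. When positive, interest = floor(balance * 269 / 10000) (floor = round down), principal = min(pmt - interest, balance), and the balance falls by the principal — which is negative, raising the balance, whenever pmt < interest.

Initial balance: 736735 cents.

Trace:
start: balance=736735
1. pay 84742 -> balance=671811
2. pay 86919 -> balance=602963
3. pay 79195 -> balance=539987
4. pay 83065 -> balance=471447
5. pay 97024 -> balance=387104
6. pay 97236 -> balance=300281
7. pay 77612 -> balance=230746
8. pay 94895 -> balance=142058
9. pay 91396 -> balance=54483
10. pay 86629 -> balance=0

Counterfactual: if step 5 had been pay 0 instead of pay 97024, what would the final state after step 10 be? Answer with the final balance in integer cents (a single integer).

(re-executing from step 5 with the substitution; state before step 5: balance=471447)
5. pay 0 -> balance=484128
6. pay 97236 -> balance=399915
7. pay 77612 -> balance=333060
8. pay 94895 -> balance=247124
9. pay 91396 -> balance=162375
10. pay 86629 -> balance=80113

80113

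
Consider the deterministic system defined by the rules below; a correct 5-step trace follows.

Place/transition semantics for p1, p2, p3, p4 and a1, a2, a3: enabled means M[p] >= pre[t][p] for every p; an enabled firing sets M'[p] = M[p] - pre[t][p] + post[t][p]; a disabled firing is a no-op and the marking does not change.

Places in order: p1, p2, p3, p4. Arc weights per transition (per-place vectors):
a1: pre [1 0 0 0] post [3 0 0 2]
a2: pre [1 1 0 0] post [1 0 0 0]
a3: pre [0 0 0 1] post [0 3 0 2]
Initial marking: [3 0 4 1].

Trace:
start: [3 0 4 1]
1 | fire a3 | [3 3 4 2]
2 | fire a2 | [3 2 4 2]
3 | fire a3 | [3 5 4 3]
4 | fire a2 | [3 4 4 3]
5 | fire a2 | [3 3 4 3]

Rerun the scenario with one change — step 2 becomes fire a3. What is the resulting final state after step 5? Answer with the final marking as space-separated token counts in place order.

(re-executing from step 2 with the substitution; state before step 2: [3 3 4 2])
2 | fire a3 | [3 6 4 3]
3 | fire a3 | [3 9 4 4]
4 | fire a2 | [3 8 4 4]
5 | fire a2 | [3 7 4 4]

3 7 4 4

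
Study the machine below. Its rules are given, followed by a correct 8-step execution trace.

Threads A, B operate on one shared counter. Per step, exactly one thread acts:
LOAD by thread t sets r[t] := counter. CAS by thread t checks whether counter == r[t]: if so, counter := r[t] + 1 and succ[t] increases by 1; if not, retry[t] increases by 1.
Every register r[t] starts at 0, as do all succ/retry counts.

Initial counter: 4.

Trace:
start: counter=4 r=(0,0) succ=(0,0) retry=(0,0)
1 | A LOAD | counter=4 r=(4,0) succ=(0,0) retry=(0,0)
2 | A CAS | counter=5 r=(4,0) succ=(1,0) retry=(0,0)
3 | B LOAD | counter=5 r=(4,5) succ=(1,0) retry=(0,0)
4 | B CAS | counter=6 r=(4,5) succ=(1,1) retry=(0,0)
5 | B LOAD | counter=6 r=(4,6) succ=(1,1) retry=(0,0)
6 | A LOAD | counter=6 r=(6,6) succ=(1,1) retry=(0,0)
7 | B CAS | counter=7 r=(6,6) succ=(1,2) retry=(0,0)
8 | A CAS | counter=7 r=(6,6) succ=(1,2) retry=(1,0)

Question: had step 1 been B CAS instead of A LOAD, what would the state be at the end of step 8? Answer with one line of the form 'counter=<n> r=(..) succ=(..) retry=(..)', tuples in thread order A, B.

counter=6 r=(5,5) succ=(0,2) retry=(2,1)

(re-executing from step 1 with the substitution; state before step 1: counter=4 r=(0,0) succ=(0,0) retry=(0,0))
1 | B CAS | counter=4 r=(0,0) succ=(0,0) retry=(0,1)
2 | A CAS | counter=4 r=(0,0) succ=(0,0) retry=(1,1)
3 | B LOAD | counter=4 r=(0,4) succ=(0,0) retry=(1,1)
4 | B CAS | counter=5 r=(0,4) succ=(0,1) retry=(1,1)
5 | B LOAD | counter=5 r=(0,5) succ=(0,1) retry=(1,1)
6 | A LOAD | counter=5 r=(5,5) succ=(0,1) retry=(1,1)
7 | B CAS | counter=6 r=(5,5) succ=(0,2) retry=(1,1)
8 | A CAS | counter=6 r=(5,5) succ=(0,2) retry=(2,1)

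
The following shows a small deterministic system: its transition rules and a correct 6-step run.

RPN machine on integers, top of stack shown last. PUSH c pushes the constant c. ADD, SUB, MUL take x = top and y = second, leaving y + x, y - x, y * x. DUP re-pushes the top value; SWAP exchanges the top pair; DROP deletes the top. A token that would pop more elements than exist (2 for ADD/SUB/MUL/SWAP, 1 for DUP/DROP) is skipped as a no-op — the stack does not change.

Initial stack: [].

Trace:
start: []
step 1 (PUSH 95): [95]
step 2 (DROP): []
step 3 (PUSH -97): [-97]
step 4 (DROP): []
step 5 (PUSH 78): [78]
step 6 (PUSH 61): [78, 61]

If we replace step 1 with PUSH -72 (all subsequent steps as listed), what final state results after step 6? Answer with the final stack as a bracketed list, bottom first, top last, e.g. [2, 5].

[78, 61]

(re-executing from step 1 with the substitution; state before step 1: [])
step 1 (PUSH -72): [-72]
step 2 (DROP): []
step 3 (PUSH -97): [-97]
step 4 (DROP): []
step 5 (PUSH 78): [78]
step 6 (PUSH 61): [78, 61]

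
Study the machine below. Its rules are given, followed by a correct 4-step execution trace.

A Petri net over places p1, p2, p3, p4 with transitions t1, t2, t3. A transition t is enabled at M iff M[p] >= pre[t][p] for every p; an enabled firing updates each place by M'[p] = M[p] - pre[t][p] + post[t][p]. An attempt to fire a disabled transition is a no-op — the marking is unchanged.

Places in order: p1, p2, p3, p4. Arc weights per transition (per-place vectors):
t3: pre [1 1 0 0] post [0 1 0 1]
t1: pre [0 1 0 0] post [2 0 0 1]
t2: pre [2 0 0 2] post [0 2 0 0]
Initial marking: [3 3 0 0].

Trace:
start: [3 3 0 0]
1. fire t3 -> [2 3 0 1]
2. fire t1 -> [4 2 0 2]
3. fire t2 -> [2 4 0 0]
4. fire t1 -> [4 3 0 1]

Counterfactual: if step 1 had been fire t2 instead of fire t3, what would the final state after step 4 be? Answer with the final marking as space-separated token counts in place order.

(re-executing from step 1 with the substitution; state before step 1: [3 3 0 0])
1. fire t2 -> [3 3 0 0]
2. fire t1 -> [5 2 0 1]
3. fire t2 -> [5 2 0 1]
4. fire t1 -> [7 1 0 2]

7 1 0 2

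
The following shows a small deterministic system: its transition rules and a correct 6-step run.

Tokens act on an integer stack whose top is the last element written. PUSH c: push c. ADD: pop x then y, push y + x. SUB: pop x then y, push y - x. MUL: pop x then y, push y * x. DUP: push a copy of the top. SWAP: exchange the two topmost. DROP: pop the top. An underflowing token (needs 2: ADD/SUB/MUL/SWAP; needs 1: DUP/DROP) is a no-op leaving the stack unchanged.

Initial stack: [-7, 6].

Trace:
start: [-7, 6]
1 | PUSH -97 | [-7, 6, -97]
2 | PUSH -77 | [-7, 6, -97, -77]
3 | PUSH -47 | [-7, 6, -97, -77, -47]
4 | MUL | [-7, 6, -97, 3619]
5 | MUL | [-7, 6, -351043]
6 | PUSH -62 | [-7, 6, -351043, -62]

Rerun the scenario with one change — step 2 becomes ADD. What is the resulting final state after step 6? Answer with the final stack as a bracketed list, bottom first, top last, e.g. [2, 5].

[-29939, -62]

(re-executing from step 2 with the substitution; state before step 2: [-7, 6, -97])
2 | ADD | [-7, -91]
3 | PUSH -47 | [-7, -91, -47]
4 | MUL | [-7, 4277]
5 | MUL | [-29939]
6 | PUSH -62 | [-29939, -62]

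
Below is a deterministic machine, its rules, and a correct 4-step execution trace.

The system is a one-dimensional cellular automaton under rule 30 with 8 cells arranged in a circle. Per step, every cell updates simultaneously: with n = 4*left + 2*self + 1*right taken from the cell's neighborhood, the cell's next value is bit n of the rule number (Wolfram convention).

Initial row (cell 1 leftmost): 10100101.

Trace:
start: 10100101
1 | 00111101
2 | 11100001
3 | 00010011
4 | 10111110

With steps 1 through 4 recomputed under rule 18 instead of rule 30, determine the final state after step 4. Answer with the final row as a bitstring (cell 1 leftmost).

10000001

(re-executing steps 1..4 under rule 18; state before step 1: 10100101)
1 | 00011000
2 | 00100100
3 | 01011010
4 | 10000001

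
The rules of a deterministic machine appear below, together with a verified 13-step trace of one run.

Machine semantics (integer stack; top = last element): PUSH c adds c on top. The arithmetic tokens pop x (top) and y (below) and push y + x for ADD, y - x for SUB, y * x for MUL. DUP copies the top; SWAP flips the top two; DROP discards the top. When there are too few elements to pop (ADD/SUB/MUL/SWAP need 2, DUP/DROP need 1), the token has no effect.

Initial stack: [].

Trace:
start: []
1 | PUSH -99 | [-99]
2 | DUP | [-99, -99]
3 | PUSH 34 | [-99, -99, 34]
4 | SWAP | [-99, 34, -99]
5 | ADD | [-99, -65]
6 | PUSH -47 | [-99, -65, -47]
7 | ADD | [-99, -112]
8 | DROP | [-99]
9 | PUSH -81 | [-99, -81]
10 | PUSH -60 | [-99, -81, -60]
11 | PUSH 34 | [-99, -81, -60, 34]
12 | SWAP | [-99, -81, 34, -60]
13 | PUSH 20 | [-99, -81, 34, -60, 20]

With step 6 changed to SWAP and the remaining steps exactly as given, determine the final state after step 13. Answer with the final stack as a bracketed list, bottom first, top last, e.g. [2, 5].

[-81, 34, -60, 20]

(re-executing from step 6 with the substitution; state before step 6: [-99, -65])
6 | SWAP | [-65, -99]
7 | ADD | [-164]
8 | DROP | []
9 | PUSH -81 | [-81]
10 | PUSH -60 | [-81, -60]
11 | PUSH 34 | [-81, -60, 34]
12 | SWAP | [-81, 34, -60]
13 | PUSH 20 | [-81, 34, -60, 20]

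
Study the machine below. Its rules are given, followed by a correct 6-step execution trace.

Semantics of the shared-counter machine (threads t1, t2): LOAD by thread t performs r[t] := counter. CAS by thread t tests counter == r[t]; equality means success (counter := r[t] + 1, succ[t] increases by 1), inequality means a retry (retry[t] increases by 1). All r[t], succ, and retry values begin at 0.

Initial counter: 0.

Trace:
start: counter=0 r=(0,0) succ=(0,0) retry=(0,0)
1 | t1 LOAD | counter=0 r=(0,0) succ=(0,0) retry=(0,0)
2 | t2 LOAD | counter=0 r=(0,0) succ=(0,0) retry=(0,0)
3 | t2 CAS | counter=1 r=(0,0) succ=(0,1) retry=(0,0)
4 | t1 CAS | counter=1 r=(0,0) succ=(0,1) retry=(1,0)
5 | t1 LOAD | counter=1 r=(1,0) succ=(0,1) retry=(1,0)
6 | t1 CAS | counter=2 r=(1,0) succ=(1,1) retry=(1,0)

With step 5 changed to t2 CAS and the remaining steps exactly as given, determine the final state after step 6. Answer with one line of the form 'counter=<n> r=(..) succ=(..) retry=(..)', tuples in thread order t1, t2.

(re-executing from step 5 with the substitution; state before step 5: counter=1 r=(0,0) succ=(0,1) retry=(1,0))
5 | t2 CAS | counter=1 r=(0,0) succ=(0,1) retry=(1,1)
6 | t1 CAS | counter=1 r=(0,0) succ=(0,1) retry=(2,1)

counter=1 r=(0,0) succ=(0,1) retry=(2,1)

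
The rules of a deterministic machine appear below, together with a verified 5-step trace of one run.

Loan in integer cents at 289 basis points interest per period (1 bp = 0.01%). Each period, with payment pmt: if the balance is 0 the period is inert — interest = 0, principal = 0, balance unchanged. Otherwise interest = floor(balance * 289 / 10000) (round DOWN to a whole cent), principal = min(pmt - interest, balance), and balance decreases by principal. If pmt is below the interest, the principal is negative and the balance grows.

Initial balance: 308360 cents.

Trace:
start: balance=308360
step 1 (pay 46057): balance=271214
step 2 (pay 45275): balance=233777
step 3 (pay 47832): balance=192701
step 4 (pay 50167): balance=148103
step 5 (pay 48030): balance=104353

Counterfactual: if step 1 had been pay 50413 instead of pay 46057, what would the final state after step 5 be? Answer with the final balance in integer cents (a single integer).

99470

(re-executing from step 1 with the substitution; state before step 1: balance=308360)
step 1 (pay 50413): balance=266858
step 2 (pay 45275): balance=229295
step 3 (pay 47832): balance=188089
step 4 (pay 50167): balance=143357
step 5 (pay 48030): balance=99470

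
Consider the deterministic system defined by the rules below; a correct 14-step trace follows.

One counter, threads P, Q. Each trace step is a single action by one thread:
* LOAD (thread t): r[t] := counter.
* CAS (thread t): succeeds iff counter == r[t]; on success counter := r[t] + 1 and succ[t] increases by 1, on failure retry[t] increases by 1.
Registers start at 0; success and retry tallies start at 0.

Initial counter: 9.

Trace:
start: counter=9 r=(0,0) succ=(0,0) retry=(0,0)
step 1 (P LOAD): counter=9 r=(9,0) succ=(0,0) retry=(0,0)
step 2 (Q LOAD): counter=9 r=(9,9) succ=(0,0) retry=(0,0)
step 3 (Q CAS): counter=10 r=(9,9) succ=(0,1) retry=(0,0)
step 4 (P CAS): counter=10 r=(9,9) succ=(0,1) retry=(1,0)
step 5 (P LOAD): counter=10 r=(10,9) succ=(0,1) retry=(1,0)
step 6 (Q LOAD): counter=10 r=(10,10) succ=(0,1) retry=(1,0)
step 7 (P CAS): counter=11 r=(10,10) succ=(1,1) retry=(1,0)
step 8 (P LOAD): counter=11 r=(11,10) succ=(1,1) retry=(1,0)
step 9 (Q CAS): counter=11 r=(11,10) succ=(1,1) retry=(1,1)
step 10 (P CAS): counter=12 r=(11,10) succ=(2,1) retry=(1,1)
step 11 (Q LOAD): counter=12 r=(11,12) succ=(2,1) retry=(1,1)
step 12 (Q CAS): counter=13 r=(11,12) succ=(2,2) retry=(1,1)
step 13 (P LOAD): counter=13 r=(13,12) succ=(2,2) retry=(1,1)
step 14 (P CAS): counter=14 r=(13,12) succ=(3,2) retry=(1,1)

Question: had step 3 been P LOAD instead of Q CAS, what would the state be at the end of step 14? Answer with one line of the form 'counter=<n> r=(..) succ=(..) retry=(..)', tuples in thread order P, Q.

(re-executing from step 3 with the substitution; state before step 3: counter=9 r=(9,9) succ=(0,0) retry=(0,0))
step 3 (P LOAD): counter=9 r=(9,9) succ=(0,0) retry=(0,0)
step 4 (P CAS): counter=10 r=(9,9) succ=(1,0) retry=(0,0)
step 5 (P LOAD): counter=10 r=(10,9) succ=(1,0) retry=(0,0)
step 6 (Q LOAD): counter=10 r=(10,10) succ=(1,0) retry=(0,0)
step 7 (P CAS): counter=11 r=(10,10) succ=(2,0) retry=(0,0)
step 8 (P LOAD): counter=11 r=(11,10) succ=(2,0) retry=(0,0)
step 9 (Q CAS): counter=11 r=(11,10) succ=(2,0) retry=(0,1)
step 10 (P CAS): counter=12 r=(11,10) succ=(3,0) retry=(0,1)
step 11 (Q LOAD): counter=12 r=(11,12) succ=(3,0) retry=(0,1)
step 12 (Q CAS): counter=13 r=(11,12) succ=(3,1) retry=(0,1)
step 13 (P LOAD): counter=13 r=(13,12) succ=(3,1) retry=(0,1)
step 14 (P CAS): counter=14 r=(13,12) succ=(4,1) retry=(0,1)

counter=14 r=(13,12) succ=(4,1) retry=(0,1)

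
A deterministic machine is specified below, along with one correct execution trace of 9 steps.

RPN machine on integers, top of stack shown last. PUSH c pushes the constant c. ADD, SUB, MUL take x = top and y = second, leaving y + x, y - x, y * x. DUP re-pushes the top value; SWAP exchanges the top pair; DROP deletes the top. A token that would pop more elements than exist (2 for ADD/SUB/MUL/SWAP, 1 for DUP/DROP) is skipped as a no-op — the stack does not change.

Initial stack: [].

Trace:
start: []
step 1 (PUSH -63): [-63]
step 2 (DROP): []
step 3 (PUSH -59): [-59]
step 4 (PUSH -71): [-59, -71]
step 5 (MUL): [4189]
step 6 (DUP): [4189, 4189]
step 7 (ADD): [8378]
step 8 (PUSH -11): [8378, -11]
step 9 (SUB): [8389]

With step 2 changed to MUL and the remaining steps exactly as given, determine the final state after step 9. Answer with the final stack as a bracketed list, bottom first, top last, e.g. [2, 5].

(re-executing from step 2 with the substitution; state before step 2: [-63])
step 2 (MUL): [-63]
step 3 (PUSH -59): [-63, -59]
step 4 (PUSH -71): [-63, -59, -71]
step 5 (MUL): [-63, 4189]
step 6 (DUP): [-63, 4189, 4189]
step 7 (ADD): [-63, 8378]
step 8 (PUSH -11): [-63, 8378, -11]
step 9 (SUB): [-63, 8389]

[-63, 8389]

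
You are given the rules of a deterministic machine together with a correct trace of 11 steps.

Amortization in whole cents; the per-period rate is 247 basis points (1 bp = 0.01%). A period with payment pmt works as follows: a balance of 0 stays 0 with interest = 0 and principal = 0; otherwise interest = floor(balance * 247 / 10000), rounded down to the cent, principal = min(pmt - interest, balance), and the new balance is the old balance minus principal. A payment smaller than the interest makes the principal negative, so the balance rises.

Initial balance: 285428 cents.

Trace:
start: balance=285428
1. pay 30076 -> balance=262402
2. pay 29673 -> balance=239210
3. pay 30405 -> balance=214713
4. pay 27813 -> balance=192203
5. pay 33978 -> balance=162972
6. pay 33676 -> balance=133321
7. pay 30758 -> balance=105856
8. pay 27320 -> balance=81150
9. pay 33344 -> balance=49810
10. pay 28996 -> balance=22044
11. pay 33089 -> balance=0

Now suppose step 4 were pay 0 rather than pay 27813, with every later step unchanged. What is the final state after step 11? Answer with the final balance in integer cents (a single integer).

(re-executing from step 4 with the substitution; state before step 4: balance=214713)
4. pay 0 -> balance=220016
5. pay 33978 -> balance=191472
6. pay 33676 -> balance=162525
7. pay 30758 -> balance=135781
8. pay 27320 -> balance=111814
9. pay 33344 -> balance=81231
10. pay 28996 -> balance=54241
11. pay 33089 -> balance=22491

22491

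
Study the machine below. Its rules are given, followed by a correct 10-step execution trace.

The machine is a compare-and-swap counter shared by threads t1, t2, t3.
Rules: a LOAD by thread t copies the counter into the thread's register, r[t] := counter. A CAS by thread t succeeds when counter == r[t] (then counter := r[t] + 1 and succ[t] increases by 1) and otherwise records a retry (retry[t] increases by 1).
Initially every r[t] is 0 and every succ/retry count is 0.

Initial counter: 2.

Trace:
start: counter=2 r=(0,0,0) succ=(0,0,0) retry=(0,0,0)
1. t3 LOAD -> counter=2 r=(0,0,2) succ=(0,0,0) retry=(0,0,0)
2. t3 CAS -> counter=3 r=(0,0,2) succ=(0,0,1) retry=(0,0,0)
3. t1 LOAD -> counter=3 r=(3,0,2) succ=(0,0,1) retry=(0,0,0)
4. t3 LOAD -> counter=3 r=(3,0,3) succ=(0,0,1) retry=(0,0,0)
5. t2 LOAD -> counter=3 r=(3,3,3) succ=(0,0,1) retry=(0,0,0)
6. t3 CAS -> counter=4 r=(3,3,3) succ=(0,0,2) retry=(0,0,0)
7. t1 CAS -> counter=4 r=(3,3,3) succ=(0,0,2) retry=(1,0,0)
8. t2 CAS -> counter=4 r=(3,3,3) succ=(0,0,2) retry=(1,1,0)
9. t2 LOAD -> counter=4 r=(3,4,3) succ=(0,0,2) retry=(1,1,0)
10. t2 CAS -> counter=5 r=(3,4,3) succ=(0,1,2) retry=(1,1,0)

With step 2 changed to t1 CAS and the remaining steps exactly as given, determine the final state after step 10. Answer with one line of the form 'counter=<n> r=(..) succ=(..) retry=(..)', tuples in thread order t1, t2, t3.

(re-executing from step 2 with the substitution; state before step 2: counter=2 r=(0,0,2) succ=(0,0,0) retry=(0,0,0))
2. t1 CAS -> counter=2 r=(0,0,2) succ=(0,0,0) retry=(1,0,0)
3. t1 LOAD -> counter=2 r=(2,0,2) succ=(0,0,0) retry=(1,0,0)
4. t3 LOAD -> counter=2 r=(2,0,2) succ=(0,0,0) retry=(1,0,0)
5. t2 LOAD -> counter=2 r=(2,2,2) succ=(0,0,0) retry=(1,0,0)
6. t3 CAS -> counter=3 r=(2,2,2) succ=(0,0,1) retry=(1,0,0)
7. t1 CAS -> counter=3 r=(2,2,2) succ=(0,0,1) retry=(2,0,0)
8. t2 CAS -> counter=3 r=(2,2,2) succ=(0,0,1) retry=(2,1,0)
9. t2 LOAD -> counter=3 r=(2,3,2) succ=(0,0,1) retry=(2,1,0)
10. t2 CAS -> counter=4 r=(2,3,2) succ=(0,1,1) retry=(2,1,0)

counter=4 r=(2,3,2) succ=(0,1,1) retry=(2,1,0)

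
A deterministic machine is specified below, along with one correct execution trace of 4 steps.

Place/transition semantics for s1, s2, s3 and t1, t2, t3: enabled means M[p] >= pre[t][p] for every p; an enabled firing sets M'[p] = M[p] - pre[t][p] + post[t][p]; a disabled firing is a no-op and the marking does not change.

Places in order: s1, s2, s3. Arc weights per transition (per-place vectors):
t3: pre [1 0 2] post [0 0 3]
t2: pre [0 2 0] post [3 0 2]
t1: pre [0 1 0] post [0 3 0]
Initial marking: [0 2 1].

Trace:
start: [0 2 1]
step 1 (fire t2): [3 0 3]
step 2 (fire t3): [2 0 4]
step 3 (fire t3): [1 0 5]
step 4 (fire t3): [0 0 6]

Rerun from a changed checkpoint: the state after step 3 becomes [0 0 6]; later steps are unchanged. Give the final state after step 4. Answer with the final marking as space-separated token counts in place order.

state after step 3 := [0 0 6]
step 4 (fire t3): [0 0 6]

0 0 6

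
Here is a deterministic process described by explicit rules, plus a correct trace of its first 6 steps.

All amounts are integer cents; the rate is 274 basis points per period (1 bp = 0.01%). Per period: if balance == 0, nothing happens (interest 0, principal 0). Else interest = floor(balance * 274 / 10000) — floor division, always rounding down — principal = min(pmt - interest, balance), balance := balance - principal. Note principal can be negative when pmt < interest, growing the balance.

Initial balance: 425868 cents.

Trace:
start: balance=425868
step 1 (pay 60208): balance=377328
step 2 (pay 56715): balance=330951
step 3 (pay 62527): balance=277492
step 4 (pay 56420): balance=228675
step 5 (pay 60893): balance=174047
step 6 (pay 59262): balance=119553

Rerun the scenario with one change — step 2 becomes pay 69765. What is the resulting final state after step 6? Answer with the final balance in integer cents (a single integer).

105013

(re-executing from step 2 with the substitution; state before step 2: balance=377328)
step 2 (pay 69765): balance=317901
step 3 (pay 62527): balance=264084
step 4 (pay 56420): balance=214899
step 5 (pay 60893): balance=159894
step 6 (pay 59262): balance=105013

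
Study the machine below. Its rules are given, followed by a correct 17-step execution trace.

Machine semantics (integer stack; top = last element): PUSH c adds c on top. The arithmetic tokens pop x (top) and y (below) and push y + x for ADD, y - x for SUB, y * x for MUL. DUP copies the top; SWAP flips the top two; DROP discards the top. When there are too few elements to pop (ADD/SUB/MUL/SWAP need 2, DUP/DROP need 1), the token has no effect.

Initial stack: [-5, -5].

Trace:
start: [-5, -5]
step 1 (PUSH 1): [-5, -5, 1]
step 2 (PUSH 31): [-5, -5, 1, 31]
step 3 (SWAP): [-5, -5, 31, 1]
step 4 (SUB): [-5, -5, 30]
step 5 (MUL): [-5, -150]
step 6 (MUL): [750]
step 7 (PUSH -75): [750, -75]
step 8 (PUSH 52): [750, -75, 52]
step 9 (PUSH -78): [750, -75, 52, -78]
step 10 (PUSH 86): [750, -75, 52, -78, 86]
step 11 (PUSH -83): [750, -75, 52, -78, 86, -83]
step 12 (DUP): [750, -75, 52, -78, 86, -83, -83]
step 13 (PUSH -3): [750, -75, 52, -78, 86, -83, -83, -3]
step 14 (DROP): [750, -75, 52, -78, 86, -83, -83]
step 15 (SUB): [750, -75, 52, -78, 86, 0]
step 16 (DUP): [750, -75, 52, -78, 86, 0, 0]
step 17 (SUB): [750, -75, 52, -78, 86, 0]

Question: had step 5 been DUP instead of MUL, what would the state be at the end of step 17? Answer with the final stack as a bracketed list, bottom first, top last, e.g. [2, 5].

(re-executing from step 5 with the substitution; state before step 5: [-5, -5, 30])
step 5 (DUP): [-5, -5, 30, 30]
step 6 (MUL): [-5, -5, 900]
step 7 (PUSH -75): [-5, -5, 900, -75]
step 8 (PUSH 52): [-5, -5, 900, -75, 52]
step 9 (PUSH -78): [-5, -5, 900, -75, 52, -78]
step 10 (PUSH 86): [-5, -5, 900, -75, 52, -78, 86]
step 11 (PUSH -83): [-5, -5, 900, -75, 52, -78, 86, -83]
step 12 (DUP): [-5, -5, 900, -75, 52, -78, 86, -83, -83]
step 13 (PUSH -3): [-5, -5, 900, -75, 52, -78, 86, -83, -83, -3]
step 14 (DROP): [-5, -5, 900, -75, 52, -78, 86, -83, -83]
step 15 (SUB): [-5, -5, 900, -75, 52, -78, 86, 0]
step 16 (DUP): [-5, -5, 900, -75, 52, -78, 86, 0, 0]
step 17 (SUB): [-5, -5, 900, -75, 52, -78, 86, 0]

[-5, -5, 900, -75, 52, -78, 86, 0]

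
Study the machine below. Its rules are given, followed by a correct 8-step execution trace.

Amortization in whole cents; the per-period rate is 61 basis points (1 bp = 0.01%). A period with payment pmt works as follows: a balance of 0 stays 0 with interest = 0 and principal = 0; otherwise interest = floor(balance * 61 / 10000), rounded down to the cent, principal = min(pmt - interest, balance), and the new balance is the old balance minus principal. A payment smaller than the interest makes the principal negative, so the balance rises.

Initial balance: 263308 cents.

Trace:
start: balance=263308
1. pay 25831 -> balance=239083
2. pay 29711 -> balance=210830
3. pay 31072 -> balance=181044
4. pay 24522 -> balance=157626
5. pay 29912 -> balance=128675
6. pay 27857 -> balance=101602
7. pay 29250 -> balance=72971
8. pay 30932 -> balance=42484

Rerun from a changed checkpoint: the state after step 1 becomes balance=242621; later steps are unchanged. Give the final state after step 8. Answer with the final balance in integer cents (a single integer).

state after step 1 := balance=242621
2. pay 29711 -> balance=214389
3. pay 31072 -> balance=184624
4. pay 24522 -> balance=161228
5. pay 29912 -> balance=132299
6. pay 27857 -> balance=105249
7. pay 29250 -> balance=76641
8. pay 30932 -> balance=46176

46176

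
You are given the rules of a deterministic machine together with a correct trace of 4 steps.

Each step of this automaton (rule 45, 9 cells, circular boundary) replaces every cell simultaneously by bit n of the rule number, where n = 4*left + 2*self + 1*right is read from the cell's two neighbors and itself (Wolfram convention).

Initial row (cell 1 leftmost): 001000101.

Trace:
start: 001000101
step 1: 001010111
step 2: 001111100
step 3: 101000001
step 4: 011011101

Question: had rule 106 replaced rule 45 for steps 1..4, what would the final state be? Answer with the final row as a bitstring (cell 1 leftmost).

(re-executing steps 1..4 under rule 106; state before step 1: 001000101)
step 1: 010001010
step 2: 100010100
step 3: 000101001
step 4: 001010010

001010010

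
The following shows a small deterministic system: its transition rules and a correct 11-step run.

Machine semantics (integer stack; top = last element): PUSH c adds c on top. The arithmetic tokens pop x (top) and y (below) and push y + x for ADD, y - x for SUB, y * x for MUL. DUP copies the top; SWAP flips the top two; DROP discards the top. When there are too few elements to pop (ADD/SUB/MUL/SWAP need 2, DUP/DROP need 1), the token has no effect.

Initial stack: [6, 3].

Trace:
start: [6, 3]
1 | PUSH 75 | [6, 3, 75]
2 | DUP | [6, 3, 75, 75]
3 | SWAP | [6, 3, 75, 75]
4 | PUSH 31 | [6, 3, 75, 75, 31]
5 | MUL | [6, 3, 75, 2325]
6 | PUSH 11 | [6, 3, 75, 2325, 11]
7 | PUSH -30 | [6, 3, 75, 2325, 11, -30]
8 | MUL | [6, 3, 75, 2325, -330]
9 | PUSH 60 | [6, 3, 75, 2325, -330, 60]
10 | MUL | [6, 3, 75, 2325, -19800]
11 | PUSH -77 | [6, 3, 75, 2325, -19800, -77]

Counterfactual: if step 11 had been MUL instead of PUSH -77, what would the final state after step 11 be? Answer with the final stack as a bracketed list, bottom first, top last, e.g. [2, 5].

[6, 3, 75, -46035000]

(re-executing from step 11 with the substitution; state before step 11: [6, 3, 75, 2325, -19800])
11 | MUL | [6, 3, 75, -46035000]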